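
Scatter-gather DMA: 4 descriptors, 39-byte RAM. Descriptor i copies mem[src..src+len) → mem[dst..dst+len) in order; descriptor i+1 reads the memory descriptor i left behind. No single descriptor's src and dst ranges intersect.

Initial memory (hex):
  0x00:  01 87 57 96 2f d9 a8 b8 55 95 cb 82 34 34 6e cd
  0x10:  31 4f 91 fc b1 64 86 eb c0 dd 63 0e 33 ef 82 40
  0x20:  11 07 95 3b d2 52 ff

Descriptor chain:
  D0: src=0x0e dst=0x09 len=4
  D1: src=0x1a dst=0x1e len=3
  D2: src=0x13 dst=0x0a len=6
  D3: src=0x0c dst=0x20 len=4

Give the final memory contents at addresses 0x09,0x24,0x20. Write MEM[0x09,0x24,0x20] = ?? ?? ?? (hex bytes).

D0: mem[0x09..0x0c] <- [6e cd 31 4f]
D1: mem[0x1e..0x20] <- [63 0e 33]
D2: mem[0x0a..0x0f] <- [fc b1 64 86 eb c0]
D3: mem[0x20..0x23] <- [64 86 eb c0]
query mem[0x09]=0x6e, mem[0x24]=0xd2, mem[0x20]=0x64

MEM[0x09,0x24,0x20] = 6e d2 64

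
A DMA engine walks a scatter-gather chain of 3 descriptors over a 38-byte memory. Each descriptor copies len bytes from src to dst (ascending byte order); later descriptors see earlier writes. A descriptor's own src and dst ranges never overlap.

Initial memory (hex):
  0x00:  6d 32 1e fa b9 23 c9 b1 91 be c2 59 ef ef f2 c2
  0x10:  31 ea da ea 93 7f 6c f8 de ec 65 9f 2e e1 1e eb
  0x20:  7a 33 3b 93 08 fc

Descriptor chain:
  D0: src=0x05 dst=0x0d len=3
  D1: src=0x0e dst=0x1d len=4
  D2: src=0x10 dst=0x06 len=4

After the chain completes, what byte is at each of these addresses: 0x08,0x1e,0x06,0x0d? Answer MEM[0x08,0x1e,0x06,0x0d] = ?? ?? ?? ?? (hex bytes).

#0 dst[0x0d+3] := {0x23,0xc9,0xb1}
#1 dst[0x1d+4] := {0xc9,0xb1,0x31,0xea}
#2 dst[0x06+4] := {0x31,0xea,0xda,0xea}
query mem[0x08]=0xda, mem[0x1e]=0xb1, mem[0x06]=0x31, mem[0x0d]=0x23

MEM[0x08,0x1e,0x06,0x0d] = da b1 31 23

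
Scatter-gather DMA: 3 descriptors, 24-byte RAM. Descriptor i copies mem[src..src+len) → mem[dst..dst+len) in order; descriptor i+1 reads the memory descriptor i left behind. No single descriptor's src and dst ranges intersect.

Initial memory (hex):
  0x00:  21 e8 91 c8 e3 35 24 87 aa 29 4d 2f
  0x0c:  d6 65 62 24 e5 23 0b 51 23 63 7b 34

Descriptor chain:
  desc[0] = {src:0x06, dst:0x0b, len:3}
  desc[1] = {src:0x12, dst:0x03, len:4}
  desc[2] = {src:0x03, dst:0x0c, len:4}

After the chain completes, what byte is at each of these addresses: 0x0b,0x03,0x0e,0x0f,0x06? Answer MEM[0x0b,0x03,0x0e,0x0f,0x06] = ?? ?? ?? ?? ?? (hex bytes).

  after D0: wrote 3B at 0x0b = 2487aa
  after D1: wrote 4B at 0x03 = 0b512363
  after D2: wrote 4B at 0x0c = 0b512363
query mem[0x0b]=0x24, mem[0x03]=0x0b, mem[0x0e]=0x23, mem[0x0f]=0x63, mem[0x06]=0x63

MEM[0x0b,0x03,0x0e,0x0f,0x06] = 24 0b 23 63 63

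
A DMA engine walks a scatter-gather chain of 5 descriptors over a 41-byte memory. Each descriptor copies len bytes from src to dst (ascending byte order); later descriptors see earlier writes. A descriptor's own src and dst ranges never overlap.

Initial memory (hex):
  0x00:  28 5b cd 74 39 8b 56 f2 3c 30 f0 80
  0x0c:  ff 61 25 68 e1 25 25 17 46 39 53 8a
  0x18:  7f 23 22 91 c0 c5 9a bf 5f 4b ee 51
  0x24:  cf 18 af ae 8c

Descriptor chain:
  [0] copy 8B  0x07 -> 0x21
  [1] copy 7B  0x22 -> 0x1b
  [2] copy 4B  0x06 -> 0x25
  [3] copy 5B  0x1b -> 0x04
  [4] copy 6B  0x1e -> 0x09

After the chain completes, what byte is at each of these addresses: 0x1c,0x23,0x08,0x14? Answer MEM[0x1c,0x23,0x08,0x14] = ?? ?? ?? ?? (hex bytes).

  after D0: wrote 8B at 0x21 = f23c30f080ff6125
  after D1: wrote 7B at 0x1b = 3c30f080ff6125
  after D2: wrote 4B at 0x25 = 56f23c30
  after D3: wrote 5B at 0x04 = 3c30f080ff
  after D4: wrote 6B at 0x09 = 80ff61253c30
query mem[0x1c]=0x30, mem[0x23]=0x30, mem[0x08]=0xff, mem[0x14]=0x46

MEM[0x1c,0x23,0x08,0x14] = 30 30 ff 46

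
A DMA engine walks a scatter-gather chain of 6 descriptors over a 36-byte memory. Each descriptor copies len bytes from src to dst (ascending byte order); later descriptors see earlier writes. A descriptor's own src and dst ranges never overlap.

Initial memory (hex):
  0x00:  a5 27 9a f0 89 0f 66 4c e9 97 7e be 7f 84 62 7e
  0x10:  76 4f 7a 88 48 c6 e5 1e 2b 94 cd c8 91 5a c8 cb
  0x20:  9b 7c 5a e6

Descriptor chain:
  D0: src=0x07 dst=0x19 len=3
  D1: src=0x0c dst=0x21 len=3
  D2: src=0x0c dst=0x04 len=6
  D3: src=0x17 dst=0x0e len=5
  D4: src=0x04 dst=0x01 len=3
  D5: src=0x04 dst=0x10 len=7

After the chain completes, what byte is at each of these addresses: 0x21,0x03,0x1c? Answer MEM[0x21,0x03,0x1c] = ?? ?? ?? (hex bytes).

D0: mem[0x19..0x1b] <- [4c e9 97]
D1: mem[0x21..0x23] <- [7f 84 62]
D2: mem[0x04..0x09] <- [7f 84 62 7e 76 4f]
D3: mem[0x0e..0x12] <- [1e 2b 4c e9 97]
D4: mem[0x01..0x03] <- [7f 84 62]
D5: mem[0x10..0x16] <- [7f 84 62 7e 76 4f 7e]
query mem[0x21]=0x7f, mem[0x03]=0x62, mem[0x1c]=0x91

MEM[0x21,0x03,0x1c] = 7f 62 91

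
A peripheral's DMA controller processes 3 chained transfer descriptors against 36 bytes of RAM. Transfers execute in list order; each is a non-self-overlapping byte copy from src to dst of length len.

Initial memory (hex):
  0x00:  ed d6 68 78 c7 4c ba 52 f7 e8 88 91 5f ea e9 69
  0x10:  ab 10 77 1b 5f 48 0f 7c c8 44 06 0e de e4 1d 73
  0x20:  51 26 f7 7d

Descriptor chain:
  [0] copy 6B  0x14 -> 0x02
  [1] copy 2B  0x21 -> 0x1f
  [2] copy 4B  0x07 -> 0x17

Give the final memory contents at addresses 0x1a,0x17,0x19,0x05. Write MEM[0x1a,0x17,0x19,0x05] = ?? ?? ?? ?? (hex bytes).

D0: mem[0x02..0x07] <- [5f 48 0f 7c c8 44]
D1: mem[0x1f..0x20] <- [26 f7]
D2: mem[0x17..0x1a] <- [44 f7 e8 88]
query mem[0x1a]=0x88, mem[0x17]=0x44, mem[0x19]=0xe8, mem[0x05]=0x7c

MEM[0x1a,0x17,0x19,0x05] = 88 44 e8 7c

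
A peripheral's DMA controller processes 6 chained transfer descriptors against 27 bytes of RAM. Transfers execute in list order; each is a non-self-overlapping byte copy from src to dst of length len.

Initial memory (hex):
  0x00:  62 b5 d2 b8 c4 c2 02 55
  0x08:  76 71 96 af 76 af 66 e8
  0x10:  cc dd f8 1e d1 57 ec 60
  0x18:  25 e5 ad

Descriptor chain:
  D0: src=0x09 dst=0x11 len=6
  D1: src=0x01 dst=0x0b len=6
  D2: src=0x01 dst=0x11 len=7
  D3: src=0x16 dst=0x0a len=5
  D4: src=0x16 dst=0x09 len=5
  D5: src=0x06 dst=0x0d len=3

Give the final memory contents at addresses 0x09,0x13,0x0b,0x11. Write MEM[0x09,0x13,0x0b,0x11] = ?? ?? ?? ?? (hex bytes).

D0: mem[0x11..0x16] <- [71 96 af 76 af 66]
D1: mem[0x0b..0x10] <- [b5 d2 b8 c4 c2 02]
D2: mem[0x11..0x17] <- [b5 d2 b8 c4 c2 02 55]
D3: mem[0x0a..0x0e] <- [02 55 25 e5 ad]
D4: mem[0x09..0x0d] <- [02 55 25 e5 ad]
D5: mem[0x0d..0x0f] <- [02 55 76]
query mem[0x09]=0x02, mem[0x13]=0xb8, mem[0x0b]=0x25, mem[0x11]=0xb5

MEM[0x09,0x13,0x0b,0x11] = 02 b8 25 b5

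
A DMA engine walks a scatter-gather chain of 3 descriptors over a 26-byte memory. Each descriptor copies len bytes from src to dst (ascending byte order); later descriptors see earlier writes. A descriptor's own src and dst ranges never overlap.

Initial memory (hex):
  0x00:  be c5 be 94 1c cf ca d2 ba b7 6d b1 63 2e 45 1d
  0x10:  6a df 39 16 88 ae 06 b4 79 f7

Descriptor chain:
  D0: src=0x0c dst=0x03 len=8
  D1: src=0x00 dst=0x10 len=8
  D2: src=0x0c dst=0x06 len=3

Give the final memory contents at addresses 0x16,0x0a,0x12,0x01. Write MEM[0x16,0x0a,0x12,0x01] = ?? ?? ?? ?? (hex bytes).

D0: mem[0x03..0x0a] <- [63 2e 45 1d 6a df 39 16]
D1: mem[0x10..0x17] <- [be c5 be 63 2e 45 1d 6a]
D2: mem[0x06..0x08] <- [63 2e 45]
query mem[0x16]=0x1d, mem[0x0a]=0x16, mem[0x12]=0xbe, mem[0x01]=0xc5

MEM[0x16,0x0a,0x12,0x01] = 1d 16 be c5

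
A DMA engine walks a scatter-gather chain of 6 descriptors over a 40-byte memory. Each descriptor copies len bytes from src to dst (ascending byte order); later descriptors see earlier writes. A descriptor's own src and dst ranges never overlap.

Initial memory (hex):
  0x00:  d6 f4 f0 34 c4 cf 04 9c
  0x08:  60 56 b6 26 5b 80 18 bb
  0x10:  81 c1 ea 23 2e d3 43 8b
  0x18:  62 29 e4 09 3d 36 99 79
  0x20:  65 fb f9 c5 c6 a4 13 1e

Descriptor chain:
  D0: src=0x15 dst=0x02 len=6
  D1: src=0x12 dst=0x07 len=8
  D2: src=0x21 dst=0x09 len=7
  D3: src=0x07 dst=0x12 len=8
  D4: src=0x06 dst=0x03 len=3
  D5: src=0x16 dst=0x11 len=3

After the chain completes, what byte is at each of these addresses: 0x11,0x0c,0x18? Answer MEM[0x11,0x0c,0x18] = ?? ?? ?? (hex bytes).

MEM[0x11,0x0c,0x18] = c5 c6 a4

D0: mem[0x02..0x07] <- [d3 43 8b 62 29 e4]
D1: mem[0x07..0x0e] <- [ea 23 2e d3 43 8b 62 29]
D2: mem[0x09..0x0f] <- [fb f9 c5 c6 a4 13 1e]
D3: mem[0x12..0x19] <- [ea 23 fb f9 c5 c6 a4 13]
D4: mem[0x03..0x05] <- [29 ea 23]
D5: mem[0x11..0x13] <- [c5 c6 a4]
query mem[0x11]=0xc5, mem[0x0c]=0xc6, mem[0x18]=0xa4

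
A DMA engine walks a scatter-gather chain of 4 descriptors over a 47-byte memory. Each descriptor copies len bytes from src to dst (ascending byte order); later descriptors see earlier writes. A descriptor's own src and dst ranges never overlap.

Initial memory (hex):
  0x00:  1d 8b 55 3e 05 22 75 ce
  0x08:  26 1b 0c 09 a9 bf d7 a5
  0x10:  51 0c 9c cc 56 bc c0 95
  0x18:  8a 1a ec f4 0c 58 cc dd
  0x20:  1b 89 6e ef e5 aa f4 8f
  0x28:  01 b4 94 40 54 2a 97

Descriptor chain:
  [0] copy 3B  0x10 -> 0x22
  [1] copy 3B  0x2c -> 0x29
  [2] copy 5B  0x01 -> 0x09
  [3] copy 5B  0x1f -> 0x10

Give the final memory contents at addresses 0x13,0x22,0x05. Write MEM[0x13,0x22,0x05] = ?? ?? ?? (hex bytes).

#0 dst[0x22+3] := {0x51,0x0c,0x9c}
#1 dst[0x29+3] := {0x54,0x2a,0x97}
#2 dst[0x09+5] := {0x8b,0x55,0x3e,0x05,0x22}
#3 dst[0x10+5] := {0xdd,0x1b,0x89,0x51,0x0c}
query mem[0x13]=0x51, mem[0x22]=0x51, mem[0x05]=0x22

MEM[0x13,0x22,0x05] = 51 51 22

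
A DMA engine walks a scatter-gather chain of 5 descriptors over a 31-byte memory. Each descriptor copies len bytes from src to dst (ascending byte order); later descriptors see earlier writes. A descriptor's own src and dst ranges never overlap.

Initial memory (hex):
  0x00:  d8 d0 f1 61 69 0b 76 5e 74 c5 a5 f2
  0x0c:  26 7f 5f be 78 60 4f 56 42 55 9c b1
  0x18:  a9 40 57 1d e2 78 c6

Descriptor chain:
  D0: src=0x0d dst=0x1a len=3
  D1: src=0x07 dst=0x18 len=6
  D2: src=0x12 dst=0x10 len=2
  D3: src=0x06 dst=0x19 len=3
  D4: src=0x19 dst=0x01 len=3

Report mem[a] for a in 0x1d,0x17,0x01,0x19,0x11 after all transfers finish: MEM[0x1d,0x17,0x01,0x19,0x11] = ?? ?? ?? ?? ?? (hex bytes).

  after D0: wrote 3B at 0x1a = 7f5fbe
  after D1: wrote 6B at 0x18 = 5e74c5a5f226
  after D2: wrote 2B at 0x10 = 4f56
  after D3: wrote 3B at 0x19 = 765e74
  after D4: wrote 3B at 0x01 = 765e74
query mem[0x1d]=0x26, mem[0x17]=0xb1, mem[0x01]=0x76, mem[0x19]=0x76, mem[0x11]=0x56

MEM[0x1d,0x17,0x01,0x19,0x11] = 26 b1 76 76 56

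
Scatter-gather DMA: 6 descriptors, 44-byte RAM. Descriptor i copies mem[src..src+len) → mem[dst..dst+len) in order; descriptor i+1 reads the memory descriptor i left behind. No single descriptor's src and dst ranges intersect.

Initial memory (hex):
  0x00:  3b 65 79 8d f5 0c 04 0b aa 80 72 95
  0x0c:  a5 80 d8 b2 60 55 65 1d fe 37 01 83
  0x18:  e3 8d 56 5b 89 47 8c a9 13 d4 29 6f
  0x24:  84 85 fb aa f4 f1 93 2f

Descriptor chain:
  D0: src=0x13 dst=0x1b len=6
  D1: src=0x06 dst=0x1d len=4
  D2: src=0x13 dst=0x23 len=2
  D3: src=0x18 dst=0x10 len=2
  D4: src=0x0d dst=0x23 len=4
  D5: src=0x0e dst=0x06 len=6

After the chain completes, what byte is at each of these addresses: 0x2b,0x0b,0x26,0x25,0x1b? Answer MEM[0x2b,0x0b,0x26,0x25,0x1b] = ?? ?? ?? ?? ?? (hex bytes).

MEM[0x2b,0x0b,0x26,0x25,0x1b] = 2f 1d e3 b2 1d

[0] 0x13->0x1b len=6 : 1d fe 37 01 83 e3
[1] 0x06->0x1d len=4 : 04 0b aa 80
[2] 0x13->0x23 len=2 : 1d fe
[3] 0x18->0x10 len=2 : e3 8d
[4] 0x0d->0x23 len=4 : 80 d8 b2 e3
[5] 0x0e->0x06 len=6 : d8 b2 e3 8d 65 1d
query mem[0x2b]=0x2f, mem[0x0b]=0x1d, mem[0x26]=0xe3, mem[0x25]=0xb2, mem[0x1b]=0x1d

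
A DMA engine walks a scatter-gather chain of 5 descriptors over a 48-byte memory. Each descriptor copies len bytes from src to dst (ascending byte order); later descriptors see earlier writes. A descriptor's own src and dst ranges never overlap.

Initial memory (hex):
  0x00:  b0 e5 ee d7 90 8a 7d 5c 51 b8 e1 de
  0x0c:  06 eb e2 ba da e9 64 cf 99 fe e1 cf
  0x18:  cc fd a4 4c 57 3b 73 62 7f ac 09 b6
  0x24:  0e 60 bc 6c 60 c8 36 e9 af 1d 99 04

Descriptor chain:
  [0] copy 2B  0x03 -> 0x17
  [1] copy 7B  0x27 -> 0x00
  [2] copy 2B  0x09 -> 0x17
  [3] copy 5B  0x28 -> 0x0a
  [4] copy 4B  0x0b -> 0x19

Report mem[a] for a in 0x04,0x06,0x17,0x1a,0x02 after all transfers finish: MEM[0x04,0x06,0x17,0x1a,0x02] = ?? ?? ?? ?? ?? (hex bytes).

D0: mem[0x17..0x18] <- [d7 90]
D1: mem[0x00..0x06] <- [6c 60 c8 36 e9 af 1d]
D2: mem[0x17..0x18] <- [b8 e1]
D3: mem[0x0a..0x0e] <- [60 c8 36 e9 af]
D4: mem[0x19..0x1c] <- [c8 36 e9 af]
query mem[0x04]=0xe9, mem[0x06]=0x1d, mem[0x17]=0xb8, mem[0x1a]=0x36, mem[0x02]=0xc8

MEM[0x04,0x06,0x17,0x1a,0x02] = e9 1d b8 36 c8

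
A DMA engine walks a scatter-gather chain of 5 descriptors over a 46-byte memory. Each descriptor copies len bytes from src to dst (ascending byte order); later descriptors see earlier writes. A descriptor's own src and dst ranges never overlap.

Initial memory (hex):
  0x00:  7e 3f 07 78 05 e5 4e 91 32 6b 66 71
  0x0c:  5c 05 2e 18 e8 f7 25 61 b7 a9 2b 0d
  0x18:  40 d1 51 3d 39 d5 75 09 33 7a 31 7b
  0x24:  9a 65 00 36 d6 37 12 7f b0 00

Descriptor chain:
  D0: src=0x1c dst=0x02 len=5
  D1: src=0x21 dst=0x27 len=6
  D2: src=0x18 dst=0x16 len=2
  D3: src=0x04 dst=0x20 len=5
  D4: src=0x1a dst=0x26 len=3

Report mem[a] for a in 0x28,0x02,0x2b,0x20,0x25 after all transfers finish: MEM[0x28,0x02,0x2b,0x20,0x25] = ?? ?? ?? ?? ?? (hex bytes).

MEM[0x28,0x02,0x2b,0x20,0x25] = 39 39 65 75 65

#0 dst[0x02+5] := {0x39,0xd5,0x75,0x09,0x33}
#1 dst[0x27+6] := {0x7a,0x31,0x7b,0x9a,0x65,0x00}
#2 dst[0x16+2] := {0x40,0xd1}
#3 dst[0x20+5] := {0x75,0x09,0x33,0x91,0x32}
#4 dst[0x26+3] := {0x51,0x3d,0x39}
query mem[0x28]=0x39, mem[0x02]=0x39, mem[0x2b]=0x65, mem[0x20]=0x75, mem[0x25]=0x65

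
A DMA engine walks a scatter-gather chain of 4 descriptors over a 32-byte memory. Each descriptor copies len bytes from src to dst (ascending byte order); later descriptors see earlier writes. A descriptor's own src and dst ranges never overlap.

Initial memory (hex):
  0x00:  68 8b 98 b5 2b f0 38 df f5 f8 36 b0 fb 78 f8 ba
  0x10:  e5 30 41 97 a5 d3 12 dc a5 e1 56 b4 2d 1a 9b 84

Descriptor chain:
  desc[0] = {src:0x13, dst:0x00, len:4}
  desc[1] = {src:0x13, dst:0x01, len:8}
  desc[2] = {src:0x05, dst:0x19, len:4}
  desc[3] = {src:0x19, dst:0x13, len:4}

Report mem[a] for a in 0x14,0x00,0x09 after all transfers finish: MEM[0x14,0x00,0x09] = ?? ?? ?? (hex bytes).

MEM[0x14,0x00,0x09] = a5 97 f8

D0: mem[0x00..0x03] <- [97 a5 d3 12]
D1: mem[0x01..0x08] <- [97 a5 d3 12 dc a5 e1 56]
D2: mem[0x19..0x1c] <- [dc a5 e1 56]
D3: mem[0x13..0x16] <- [dc a5 e1 56]
query mem[0x14]=0xa5, mem[0x00]=0x97, mem[0x09]=0xf8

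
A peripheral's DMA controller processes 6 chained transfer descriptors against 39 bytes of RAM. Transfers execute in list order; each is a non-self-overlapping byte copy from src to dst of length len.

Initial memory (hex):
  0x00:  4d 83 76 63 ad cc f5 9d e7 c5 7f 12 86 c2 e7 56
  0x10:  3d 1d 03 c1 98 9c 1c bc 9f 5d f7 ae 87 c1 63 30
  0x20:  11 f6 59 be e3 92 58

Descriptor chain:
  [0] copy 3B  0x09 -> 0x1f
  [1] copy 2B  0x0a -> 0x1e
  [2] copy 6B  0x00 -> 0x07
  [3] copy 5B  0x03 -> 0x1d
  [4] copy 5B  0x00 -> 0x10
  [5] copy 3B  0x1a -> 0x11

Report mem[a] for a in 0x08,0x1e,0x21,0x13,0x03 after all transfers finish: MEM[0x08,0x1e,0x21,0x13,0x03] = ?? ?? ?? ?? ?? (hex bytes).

D0: mem[0x1f..0x21] <- [c5 7f 12]
D1: mem[0x1e..0x1f] <- [7f 12]
D2: mem[0x07..0x0c] <- [4d 83 76 63 ad cc]
D3: mem[0x1d..0x21] <- [63 ad cc f5 4d]
D4: mem[0x10..0x14] <- [4d 83 76 63 ad]
D5: mem[0x11..0x13] <- [f7 ae 87]
query mem[0x08]=0x83, mem[0x1e]=0xad, mem[0x21]=0x4d, mem[0x13]=0x87, mem[0x03]=0x63

MEM[0x08,0x1e,0x21,0x13,0x03] = 83 ad 4d 87 63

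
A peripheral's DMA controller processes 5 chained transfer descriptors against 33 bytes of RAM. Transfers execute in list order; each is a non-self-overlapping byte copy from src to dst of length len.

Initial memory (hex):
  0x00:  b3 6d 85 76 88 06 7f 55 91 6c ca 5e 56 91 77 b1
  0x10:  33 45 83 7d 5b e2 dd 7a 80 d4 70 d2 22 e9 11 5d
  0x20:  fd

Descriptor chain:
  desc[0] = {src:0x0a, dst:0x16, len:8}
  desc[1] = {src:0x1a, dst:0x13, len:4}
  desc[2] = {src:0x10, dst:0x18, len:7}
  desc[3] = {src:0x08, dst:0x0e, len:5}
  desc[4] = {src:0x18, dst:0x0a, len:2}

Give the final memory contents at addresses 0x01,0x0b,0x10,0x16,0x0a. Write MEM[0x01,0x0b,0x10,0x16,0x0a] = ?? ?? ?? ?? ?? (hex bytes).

D0: mem[0x16..0x1d] <- [ca 5e 56 91 77 b1 33 45]
D1: mem[0x13..0x16] <- [77 b1 33 45]
D2: mem[0x18..0x1e] <- [33 45 83 77 b1 33 45]
D3: mem[0x0e..0x12] <- [91 6c ca 5e 56]
D4: mem[0x0a..0x0b] <- [33 45]
query mem[0x01]=0x6d, mem[0x0b]=0x45, mem[0x10]=0xca, mem[0x16]=0x45, mem[0x0a]=0x33

MEM[0x01,0x0b,0x10,0x16,0x0a] = 6d 45 ca 45 33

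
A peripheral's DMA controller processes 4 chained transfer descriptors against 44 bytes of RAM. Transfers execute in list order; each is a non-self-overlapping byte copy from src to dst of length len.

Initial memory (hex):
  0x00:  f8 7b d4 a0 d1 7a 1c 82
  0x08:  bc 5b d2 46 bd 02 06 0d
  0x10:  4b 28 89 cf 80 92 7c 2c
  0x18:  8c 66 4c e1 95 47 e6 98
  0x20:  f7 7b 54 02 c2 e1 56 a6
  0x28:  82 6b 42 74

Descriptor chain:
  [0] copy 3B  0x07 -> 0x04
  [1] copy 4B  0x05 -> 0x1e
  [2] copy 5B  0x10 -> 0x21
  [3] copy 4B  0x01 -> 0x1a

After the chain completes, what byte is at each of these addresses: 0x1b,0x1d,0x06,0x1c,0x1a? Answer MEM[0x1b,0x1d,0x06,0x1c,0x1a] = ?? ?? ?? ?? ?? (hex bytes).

[0] 0x07->0x04 len=3 : 82 bc 5b
[1] 0x05->0x1e len=4 : bc 5b 82 bc
[2] 0x10->0x21 len=5 : 4b 28 89 cf 80
[3] 0x01->0x1a len=4 : 7b d4 a0 82
query mem[0x1b]=0xd4, mem[0x1d]=0x82, mem[0x06]=0x5b, mem[0x1c]=0xa0, mem[0x1a]=0x7b

MEM[0x1b,0x1d,0x06,0x1c,0x1a] = d4 82 5b a0 7b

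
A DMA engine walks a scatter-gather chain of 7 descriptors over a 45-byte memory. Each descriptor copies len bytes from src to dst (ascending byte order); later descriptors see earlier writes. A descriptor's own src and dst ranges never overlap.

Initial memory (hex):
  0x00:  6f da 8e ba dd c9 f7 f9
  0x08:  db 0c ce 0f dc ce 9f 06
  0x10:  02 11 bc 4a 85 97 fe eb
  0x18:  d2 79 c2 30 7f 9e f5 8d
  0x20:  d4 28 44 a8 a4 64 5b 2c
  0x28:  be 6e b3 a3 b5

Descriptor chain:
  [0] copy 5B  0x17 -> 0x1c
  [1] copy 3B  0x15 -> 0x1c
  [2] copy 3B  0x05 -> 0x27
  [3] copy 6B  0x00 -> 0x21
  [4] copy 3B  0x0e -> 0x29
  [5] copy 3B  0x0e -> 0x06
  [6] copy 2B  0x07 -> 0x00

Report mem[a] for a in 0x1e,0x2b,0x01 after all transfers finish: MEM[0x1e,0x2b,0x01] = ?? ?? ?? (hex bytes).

[0] 0x17->0x1c len=5 : eb d2 79 c2 30
[1] 0x15->0x1c len=3 : 97 fe eb
[2] 0x05->0x27 len=3 : c9 f7 f9
[3] 0x00->0x21 len=6 : 6f da 8e ba dd c9
[4] 0x0e->0x29 len=3 : 9f 06 02
[5] 0x0e->0x06 len=3 : 9f 06 02
[6] 0x07->0x00 len=2 : 06 02
query mem[0x1e]=0xeb, mem[0x2b]=0x02, mem[0x01]=0x02

MEM[0x1e,0x2b,0x01] = eb 02 02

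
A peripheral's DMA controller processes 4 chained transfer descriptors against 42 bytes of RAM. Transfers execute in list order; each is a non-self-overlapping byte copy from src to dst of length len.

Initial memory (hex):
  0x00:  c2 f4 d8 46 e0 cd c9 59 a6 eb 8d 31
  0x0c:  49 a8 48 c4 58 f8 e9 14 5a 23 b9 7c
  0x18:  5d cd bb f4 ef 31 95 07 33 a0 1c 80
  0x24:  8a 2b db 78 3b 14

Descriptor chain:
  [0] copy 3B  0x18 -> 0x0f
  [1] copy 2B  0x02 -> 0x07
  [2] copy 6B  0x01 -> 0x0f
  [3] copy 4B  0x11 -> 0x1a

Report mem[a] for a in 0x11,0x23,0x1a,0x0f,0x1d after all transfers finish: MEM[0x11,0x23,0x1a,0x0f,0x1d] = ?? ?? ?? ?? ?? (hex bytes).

#0 dst[0x0f+3] := {0x5d,0xcd,0xbb}
#1 dst[0x07+2] := {0xd8,0x46}
#2 dst[0x0f+6] := {0xf4,0xd8,0x46,0xe0,0xcd,0xc9}
#3 dst[0x1a+4] := {0x46,0xe0,0xcd,0xc9}
query mem[0x11]=0x46, mem[0x23]=0x80, mem[0x1a]=0x46, mem[0x0f]=0xf4, mem[0x1d]=0xc9

MEM[0x11,0x23,0x1a,0x0f,0x1d] = 46 80 46 f4 c9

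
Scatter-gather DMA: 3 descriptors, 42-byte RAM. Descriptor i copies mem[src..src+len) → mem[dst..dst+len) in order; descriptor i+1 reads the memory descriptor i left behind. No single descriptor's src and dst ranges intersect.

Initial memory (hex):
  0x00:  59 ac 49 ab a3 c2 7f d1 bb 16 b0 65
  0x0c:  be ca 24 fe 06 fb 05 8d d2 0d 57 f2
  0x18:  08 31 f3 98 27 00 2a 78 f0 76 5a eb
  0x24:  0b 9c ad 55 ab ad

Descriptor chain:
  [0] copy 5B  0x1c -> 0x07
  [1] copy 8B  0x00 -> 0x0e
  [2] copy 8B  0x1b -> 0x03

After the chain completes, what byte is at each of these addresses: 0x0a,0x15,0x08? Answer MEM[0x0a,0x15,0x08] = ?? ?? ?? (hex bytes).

D0: mem[0x07..0x0b] <- [27 00 2a 78 f0]
D1: mem[0x0e..0x15] <- [59 ac 49 ab a3 c2 7f 27]
D2: mem[0x03..0x0a] <- [98 27 00 2a 78 f0 76 5a]
query mem[0x0a]=0x5a, mem[0x15]=0x27, mem[0x08]=0xf0

MEM[0x0a,0x15,0x08] = 5a 27 f0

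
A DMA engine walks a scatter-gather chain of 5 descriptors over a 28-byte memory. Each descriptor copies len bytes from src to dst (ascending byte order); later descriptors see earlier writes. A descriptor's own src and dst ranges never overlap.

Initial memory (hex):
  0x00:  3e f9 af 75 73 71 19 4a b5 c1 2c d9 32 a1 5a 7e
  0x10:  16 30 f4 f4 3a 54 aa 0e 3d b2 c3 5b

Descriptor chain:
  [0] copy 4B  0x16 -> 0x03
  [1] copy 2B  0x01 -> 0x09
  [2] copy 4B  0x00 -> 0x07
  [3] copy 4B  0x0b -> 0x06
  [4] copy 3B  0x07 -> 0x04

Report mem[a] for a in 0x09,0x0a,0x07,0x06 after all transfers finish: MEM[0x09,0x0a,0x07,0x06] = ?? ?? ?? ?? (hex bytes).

MEM[0x09,0x0a,0x07,0x06] = 5a aa 32 5a

[0] 0x16->0x03 len=4 : aa 0e 3d b2
[1] 0x01->0x09 len=2 : f9 af
[2] 0x00->0x07 len=4 : 3e f9 af aa
[3] 0x0b->0x06 len=4 : d9 32 a1 5a
[4] 0x07->0x04 len=3 : 32 a1 5a
query mem[0x09]=0x5a, mem[0x0a]=0xaa, mem[0x07]=0x32, mem[0x06]=0x5a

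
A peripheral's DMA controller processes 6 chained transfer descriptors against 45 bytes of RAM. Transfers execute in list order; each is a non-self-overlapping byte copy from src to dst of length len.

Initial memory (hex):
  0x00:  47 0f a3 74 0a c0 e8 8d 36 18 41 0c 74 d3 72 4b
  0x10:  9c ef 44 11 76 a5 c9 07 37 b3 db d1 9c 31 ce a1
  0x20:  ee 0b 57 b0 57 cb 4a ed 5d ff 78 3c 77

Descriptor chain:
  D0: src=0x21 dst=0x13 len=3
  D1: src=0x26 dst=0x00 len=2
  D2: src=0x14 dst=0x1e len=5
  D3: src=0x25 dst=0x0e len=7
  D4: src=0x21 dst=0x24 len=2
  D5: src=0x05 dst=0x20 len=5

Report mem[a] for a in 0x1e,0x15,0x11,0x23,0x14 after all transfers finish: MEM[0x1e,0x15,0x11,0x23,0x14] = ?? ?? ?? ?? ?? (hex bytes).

[0] 0x21->0x13 len=3 : 0b 57 b0
[1] 0x26->0x00 len=2 : 4a ed
[2] 0x14->0x1e len=5 : 57 b0 c9 07 37
[3] 0x25->0x0e len=7 : cb 4a ed 5d ff 78 3c
[4] 0x21->0x24 len=2 : 07 37
[5] 0x05->0x20 len=5 : c0 e8 8d 36 18
query mem[0x1e]=0x57, mem[0x15]=0xb0, mem[0x11]=0x5d, mem[0x23]=0x36, mem[0x14]=0x3c

MEM[0x1e,0x15,0x11,0x23,0x14] = 57 b0 5d 36 3c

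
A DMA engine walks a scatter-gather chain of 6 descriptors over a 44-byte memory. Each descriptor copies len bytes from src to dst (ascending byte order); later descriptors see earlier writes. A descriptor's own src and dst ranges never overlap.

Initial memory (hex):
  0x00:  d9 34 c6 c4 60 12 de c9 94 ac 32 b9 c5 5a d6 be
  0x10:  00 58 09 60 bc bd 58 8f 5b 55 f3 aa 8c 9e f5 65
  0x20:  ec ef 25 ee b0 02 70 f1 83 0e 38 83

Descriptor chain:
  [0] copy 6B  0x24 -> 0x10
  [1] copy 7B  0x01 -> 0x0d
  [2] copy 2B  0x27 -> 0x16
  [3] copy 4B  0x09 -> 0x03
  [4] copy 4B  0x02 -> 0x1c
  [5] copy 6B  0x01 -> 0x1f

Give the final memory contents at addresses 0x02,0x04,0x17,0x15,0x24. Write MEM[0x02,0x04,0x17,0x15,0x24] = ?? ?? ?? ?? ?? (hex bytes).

MEM[0x02,0x04,0x17,0x15,0x24] = c6 32 83 0e c5

D0: mem[0x10..0x15] <- [b0 02 70 f1 83 0e]
D1: mem[0x0d..0x13] <- [34 c6 c4 60 12 de c9]
D2: mem[0x16..0x17] <- [f1 83]
D3: mem[0x03..0x06] <- [ac 32 b9 c5]
D4: mem[0x1c..0x1f] <- [c6 ac 32 b9]
D5: mem[0x1f..0x24] <- [34 c6 ac 32 b9 c5]
query mem[0x02]=0xc6, mem[0x04]=0x32, mem[0x17]=0x83, mem[0x15]=0x0e, mem[0x24]=0xc5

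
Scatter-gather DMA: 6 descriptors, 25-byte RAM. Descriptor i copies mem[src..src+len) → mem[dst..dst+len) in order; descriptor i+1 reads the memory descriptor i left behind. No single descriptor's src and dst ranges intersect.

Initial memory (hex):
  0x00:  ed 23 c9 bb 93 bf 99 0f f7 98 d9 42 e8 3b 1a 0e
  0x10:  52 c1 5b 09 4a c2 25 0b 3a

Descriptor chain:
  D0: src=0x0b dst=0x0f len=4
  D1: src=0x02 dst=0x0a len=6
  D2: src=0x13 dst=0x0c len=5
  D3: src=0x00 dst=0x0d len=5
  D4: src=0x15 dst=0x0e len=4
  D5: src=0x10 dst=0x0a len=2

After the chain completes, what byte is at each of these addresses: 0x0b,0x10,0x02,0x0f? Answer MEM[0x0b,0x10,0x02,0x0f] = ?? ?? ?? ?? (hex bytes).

D0: mem[0x0f..0x12] <- [42 e8 3b 1a]
D1: mem[0x0a..0x0f] <- [c9 bb 93 bf 99 0f]
D2: mem[0x0c..0x10] <- [09 4a c2 25 0b]
D3: mem[0x0d..0x11] <- [ed 23 c9 bb 93]
D4: mem[0x0e..0x11] <- [c2 25 0b 3a]
D5: mem[0x0a..0x0b] <- [0b 3a]
query mem[0x0b]=0x3a, mem[0x10]=0x0b, mem[0x02]=0xc9, mem[0x0f]=0x25

MEM[0x0b,0x10,0x02,0x0f] = 3a 0b c9 25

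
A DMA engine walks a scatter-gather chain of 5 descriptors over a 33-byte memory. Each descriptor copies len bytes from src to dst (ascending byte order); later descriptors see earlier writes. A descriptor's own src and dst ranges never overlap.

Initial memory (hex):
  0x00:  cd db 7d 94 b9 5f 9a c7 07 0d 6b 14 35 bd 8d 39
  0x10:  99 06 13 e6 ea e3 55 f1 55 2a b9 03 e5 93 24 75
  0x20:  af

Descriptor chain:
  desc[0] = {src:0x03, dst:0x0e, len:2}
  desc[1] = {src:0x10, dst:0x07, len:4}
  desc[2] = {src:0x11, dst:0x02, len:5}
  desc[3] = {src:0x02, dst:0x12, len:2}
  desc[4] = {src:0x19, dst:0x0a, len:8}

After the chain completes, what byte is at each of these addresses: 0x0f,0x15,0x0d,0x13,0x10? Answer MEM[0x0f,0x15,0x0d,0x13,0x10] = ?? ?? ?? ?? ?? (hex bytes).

MEM[0x0f,0x15,0x0d,0x13,0x10] = 24 e3 e5 13 75

  after D0: wrote 2B at 0x0e = 94b9
  after D1: wrote 4B at 0x07 = 990613e6
  after D2: wrote 5B at 0x02 = 0613e6eae3
  after D3: wrote 2B at 0x12 = 0613
  after D4: wrote 8B at 0x0a = 2ab903e5932475af
query mem[0x0f]=0x24, mem[0x15]=0xe3, mem[0x0d]=0xe5, mem[0x13]=0x13, mem[0x10]=0x75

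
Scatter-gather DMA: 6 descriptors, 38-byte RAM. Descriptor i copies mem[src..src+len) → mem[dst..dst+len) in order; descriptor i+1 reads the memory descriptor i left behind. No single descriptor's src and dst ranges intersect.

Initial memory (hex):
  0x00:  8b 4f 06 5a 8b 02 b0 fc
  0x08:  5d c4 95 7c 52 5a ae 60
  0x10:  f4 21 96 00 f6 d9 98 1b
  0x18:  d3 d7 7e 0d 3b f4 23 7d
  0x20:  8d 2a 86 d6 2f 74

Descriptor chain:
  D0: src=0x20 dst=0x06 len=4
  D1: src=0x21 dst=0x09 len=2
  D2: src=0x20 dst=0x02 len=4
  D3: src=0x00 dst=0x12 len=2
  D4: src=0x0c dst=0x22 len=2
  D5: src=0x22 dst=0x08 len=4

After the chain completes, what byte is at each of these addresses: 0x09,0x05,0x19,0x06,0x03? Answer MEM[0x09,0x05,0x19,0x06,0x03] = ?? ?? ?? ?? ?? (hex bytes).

[0] 0x20->0x06 len=4 : 8d 2a 86 d6
[1] 0x21->0x09 len=2 : 2a 86
[2] 0x20->0x02 len=4 : 8d 2a 86 d6
[3] 0x00->0x12 len=2 : 8b 4f
[4] 0x0c->0x22 len=2 : 52 5a
[5] 0x22->0x08 len=4 : 52 5a 2f 74
query mem[0x09]=0x5a, mem[0x05]=0xd6, mem[0x19]=0xd7, mem[0x06]=0x8d, mem[0x03]=0x2a

MEM[0x09,0x05,0x19,0x06,0x03] = 5a d6 d7 8d 2a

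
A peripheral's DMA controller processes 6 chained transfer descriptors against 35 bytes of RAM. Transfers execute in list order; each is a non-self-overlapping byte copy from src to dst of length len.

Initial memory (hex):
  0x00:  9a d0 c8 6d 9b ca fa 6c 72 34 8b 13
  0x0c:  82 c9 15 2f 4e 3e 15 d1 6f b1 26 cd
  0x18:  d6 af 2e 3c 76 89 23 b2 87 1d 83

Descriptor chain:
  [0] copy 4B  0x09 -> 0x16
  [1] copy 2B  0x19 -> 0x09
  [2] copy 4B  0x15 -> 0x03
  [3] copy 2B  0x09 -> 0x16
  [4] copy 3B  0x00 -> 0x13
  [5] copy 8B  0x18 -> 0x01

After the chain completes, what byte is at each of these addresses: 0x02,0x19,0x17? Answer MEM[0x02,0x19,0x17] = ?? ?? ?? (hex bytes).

[0] 0x09->0x16 len=4 : 34 8b 13 82
[1] 0x19->0x09 len=2 : 82 2e
[2] 0x15->0x03 len=4 : b1 34 8b 13
[3] 0x09->0x16 len=2 : 82 2e
[4] 0x00->0x13 len=3 : 9a d0 c8
[5] 0x18->0x01 len=8 : 13 82 2e 3c 76 89 23 b2
query mem[0x02]=0x82, mem[0x19]=0x82, mem[0x17]=0x2e

MEM[0x02,0x19,0x17] = 82 82 2e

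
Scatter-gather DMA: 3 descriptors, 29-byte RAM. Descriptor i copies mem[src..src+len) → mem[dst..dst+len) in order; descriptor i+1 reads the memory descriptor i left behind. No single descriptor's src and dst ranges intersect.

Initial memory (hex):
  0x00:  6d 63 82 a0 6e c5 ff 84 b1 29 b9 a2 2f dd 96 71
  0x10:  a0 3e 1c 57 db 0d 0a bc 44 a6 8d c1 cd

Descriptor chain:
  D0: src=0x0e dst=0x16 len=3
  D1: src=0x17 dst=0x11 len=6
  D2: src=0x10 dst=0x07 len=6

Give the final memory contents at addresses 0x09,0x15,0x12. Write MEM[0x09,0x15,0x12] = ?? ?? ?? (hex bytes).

D0: mem[0x16..0x18] <- [96 71 a0]
D1: mem[0x11..0x16] <- [71 a0 a6 8d c1 cd]
D2: mem[0x07..0x0c] <- [a0 71 a0 a6 8d c1]
query mem[0x09]=0xa0, mem[0x15]=0xc1, mem[0x12]=0xa0

MEM[0x09,0x15,0x12] = a0 c1 a0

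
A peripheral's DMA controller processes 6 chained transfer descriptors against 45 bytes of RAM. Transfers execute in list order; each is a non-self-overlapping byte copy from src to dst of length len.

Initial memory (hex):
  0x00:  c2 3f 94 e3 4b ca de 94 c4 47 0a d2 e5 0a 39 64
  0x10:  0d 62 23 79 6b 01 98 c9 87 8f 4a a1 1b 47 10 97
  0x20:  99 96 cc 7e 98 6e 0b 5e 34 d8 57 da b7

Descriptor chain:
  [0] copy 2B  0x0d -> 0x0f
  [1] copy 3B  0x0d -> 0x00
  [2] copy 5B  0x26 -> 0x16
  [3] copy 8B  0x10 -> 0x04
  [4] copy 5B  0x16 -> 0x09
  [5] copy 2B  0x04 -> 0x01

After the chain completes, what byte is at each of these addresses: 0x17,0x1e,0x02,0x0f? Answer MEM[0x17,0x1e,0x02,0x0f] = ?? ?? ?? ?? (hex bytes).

  after D0: wrote 2B at 0x0f = 0a39
  after D1: wrote 3B at 0x00 = 0a390a
  after D2: wrote 5B at 0x16 = 0b5e34d857
  after D3: wrote 8B at 0x04 = 396223796b010b5e
  after D4: wrote 5B at 0x09 = 0b5e34d857
  after D5: wrote 2B at 0x01 = 3962
query mem[0x17]=0x5e, mem[0x1e]=0x10, mem[0x02]=0x62, mem[0x0f]=0x0a

MEM[0x17,0x1e,0x02,0x0f] = 5e 10 62 0a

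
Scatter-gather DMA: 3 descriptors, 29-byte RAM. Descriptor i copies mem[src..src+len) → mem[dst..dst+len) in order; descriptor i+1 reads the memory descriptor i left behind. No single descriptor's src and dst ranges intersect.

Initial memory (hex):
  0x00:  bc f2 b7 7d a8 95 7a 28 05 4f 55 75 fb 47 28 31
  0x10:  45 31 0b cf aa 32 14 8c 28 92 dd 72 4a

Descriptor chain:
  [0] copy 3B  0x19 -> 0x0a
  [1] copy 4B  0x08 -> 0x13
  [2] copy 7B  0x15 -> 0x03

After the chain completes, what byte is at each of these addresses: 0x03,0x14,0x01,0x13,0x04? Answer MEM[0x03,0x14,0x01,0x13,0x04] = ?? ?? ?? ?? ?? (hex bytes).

[0] 0x19->0x0a len=3 : 92 dd 72
[1] 0x08->0x13 len=4 : 05 4f 92 dd
[2] 0x15->0x03 len=7 : 92 dd 8c 28 92 dd 72
query mem[0x03]=0x92, mem[0x14]=0x4f, mem[0x01]=0xf2, mem[0x13]=0x05, mem[0x04]=0xdd

MEM[0x03,0x14,0x01,0x13,0x04] = 92 4f f2 05 dd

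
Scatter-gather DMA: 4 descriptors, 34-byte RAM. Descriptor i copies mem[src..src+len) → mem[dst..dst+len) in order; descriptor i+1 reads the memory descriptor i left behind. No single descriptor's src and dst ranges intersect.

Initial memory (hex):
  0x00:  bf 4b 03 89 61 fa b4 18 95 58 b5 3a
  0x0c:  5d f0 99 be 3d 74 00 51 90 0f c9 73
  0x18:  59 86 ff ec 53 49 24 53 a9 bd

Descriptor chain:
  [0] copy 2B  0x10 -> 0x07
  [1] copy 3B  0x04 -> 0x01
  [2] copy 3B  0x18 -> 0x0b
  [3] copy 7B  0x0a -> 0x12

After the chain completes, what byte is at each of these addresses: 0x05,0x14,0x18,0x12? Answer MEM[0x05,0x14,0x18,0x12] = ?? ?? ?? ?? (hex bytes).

MEM[0x05,0x14,0x18,0x12] = fa 86 3d b5

#0 dst[0x07+2] := {0x3d,0x74}
#1 dst[0x01+3] := {0x61,0xfa,0xb4}
#2 dst[0x0b+3] := {0x59,0x86,0xff}
#3 dst[0x12+7] := {0xb5,0x59,0x86,0xff,0x99,0xbe,0x3d}
query mem[0x05]=0xfa, mem[0x14]=0x86, mem[0x18]=0x3d, mem[0x12]=0xb5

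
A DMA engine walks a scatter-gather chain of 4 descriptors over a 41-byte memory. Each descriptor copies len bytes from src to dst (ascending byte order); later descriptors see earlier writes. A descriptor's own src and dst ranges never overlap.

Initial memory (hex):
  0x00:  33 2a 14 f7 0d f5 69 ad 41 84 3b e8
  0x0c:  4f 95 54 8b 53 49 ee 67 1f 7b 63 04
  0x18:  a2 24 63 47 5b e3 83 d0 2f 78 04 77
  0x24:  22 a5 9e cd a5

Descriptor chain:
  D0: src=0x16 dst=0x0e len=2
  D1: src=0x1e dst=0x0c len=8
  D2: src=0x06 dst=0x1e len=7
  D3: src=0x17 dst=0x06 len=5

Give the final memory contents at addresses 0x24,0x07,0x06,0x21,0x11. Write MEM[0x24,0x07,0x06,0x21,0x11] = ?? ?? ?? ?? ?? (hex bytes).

MEM[0x24,0x07,0x06,0x21,0x11] = 83 a2 04 84 77

[0] 0x16->0x0e len=2 : 63 04
[1] 0x1e->0x0c len=8 : 83 d0 2f 78 04 77 22 a5
[2] 0x06->0x1e len=7 : 69 ad 41 84 3b e8 83
[3] 0x17->0x06 len=5 : 04 a2 24 63 47
query mem[0x24]=0x83, mem[0x07]=0xa2, mem[0x06]=0x04, mem[0x21]=0x84, mem[0x11]=0x77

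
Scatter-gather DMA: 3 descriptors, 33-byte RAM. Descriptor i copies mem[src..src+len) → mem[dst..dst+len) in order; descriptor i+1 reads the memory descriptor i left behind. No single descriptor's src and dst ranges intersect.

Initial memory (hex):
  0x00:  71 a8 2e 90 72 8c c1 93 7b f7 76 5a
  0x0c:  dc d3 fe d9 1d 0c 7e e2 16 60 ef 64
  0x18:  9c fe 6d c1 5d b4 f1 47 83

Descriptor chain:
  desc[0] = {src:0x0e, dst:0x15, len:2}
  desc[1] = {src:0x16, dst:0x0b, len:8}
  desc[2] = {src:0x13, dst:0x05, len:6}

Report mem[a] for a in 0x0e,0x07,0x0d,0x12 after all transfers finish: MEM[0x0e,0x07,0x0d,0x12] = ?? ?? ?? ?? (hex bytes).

  after D0: wrote 2B at 0x15 = fed9
  after D1: wrote 8B at 0x0b = d9649cfe6dc15db4
  after D2: wrote 6B at 0x05 = e216fed9649c
query mem[0x0e]=0xfe, mem[0x07]=0xfe, mem[0x0d]=0x9c, mem[0x12]=0xb4

MEM[0x0e,0x07,0x0d,0x12] = fe fe 9c b4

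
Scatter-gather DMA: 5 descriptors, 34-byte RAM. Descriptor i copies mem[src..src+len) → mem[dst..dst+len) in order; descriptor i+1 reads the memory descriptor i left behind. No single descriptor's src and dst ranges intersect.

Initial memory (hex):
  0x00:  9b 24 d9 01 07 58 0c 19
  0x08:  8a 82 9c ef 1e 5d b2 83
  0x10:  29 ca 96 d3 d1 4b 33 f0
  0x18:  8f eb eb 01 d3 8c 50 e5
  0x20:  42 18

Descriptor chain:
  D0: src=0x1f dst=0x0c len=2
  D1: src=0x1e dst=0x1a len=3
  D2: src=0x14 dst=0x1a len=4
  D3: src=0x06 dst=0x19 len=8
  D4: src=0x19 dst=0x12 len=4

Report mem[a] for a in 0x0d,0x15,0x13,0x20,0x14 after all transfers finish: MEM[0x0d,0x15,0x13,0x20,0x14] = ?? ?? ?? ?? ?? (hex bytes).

MEM[0x0d,0x15,0x13,0x20,0x14] = 42 82 19 42 8a

  after D0: wrote 2B at 0x0c = e542
  after D1: wrote 3B at 0x1a = 50e542
  after D2: wrote 4B at 0x1a = d14b33f0
  after D3: wrote 8B at 0x19 = 0c198a829cefe542
  after D4: wrote 4B at 0x12 = 0c198a82
query mem[0x0d]=0x42, mem[0x15]=0x82, mem[0x13]=0x19, mem[0x20]=0x42, mem[0x14]=0x8a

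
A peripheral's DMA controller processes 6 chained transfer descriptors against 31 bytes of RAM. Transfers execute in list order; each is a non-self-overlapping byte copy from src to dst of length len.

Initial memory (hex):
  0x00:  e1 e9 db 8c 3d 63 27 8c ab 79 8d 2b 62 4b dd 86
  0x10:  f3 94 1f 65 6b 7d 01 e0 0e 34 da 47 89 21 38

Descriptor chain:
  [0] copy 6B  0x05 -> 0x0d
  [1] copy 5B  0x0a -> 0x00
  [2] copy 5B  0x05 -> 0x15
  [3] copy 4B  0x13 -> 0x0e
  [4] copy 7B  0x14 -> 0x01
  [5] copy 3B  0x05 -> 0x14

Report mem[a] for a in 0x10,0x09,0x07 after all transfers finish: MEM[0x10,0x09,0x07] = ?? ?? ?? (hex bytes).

  after D0: wrote 6B at 0x0d = 63278cab798d
  after D1: wrote 5B at 0x00 = 8d2b626327
  after D2: wrote 5B at 0x15 = 63278cab79
  after D3: wrote 4B at 0x0e = 656b6327
  after D4: wrote 7B at 0x01 = 6b63278cab79da
  after D5: wrote 3B at 0x14 = ab79da
query mem[0x10]=0x63, mem[0x09]=0x79, mem[0x07]=0xda

MEM[0x10,0x09,0x07] = 63 79 da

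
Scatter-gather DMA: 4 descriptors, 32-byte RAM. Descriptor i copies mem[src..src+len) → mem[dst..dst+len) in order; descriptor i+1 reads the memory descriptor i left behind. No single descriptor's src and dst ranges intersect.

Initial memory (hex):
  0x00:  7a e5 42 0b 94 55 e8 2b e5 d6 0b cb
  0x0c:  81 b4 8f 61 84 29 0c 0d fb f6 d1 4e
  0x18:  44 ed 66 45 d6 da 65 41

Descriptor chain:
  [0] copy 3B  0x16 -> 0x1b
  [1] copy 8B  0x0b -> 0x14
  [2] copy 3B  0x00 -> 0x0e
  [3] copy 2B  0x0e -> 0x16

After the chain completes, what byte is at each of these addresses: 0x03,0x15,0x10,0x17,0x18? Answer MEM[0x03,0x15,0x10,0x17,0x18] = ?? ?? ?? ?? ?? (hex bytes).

MEM[0x03,0x15,0x10,0x17,0x18] = 0b 81 42 e5 61

#0 dst[0x1b+3] := {0xd1,0x4e,0x44}
#1 dst[0x14+8] := {0xcb,0x81,0xb4,0x8f,0x61,0x84,0x29,0x0c}
#2 dst[0x0e+3] := {0x7a,0xe5,0x42}
#3 dst[0x16+2] := {0x7a,0xe5}
query mem[0x03]=0x0b, mem[0x15]=0x81, mem[0x10]=0x42, mem[0x17]=0xe5, mem[0x18]=0x61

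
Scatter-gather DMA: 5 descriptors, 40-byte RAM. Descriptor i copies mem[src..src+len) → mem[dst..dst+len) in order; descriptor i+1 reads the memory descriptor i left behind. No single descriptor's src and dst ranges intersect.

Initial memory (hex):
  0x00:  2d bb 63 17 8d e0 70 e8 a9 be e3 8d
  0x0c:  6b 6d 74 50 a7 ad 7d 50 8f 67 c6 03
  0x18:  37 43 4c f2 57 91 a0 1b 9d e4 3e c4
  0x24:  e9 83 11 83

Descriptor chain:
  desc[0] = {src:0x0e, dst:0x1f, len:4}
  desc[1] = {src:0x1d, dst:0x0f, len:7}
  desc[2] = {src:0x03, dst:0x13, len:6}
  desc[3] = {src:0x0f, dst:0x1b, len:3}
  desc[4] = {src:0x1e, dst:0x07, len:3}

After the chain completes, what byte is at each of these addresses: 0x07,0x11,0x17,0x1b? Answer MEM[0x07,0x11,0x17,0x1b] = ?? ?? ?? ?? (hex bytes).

D0: mem[0x1f..0x22] <- [74 50 a7 ad]
D1: mem[0x0f..0x15] <- [91 a0 74 50 a7 ad c4]
D2: mem[0x13..0x18] <- [17 8d e0 70 e8 a9]
D3: mem[0x1b..0x1d] <- [91 a0 74]
D4: mem[0x07..0x09] <- [a0 74 50]
query mem[0x07]=0xa0, mem[0x11]=0x74, mem[0x17]=0xe8, mem[0x1b]=0x91

MEM[0x07,0x11,0x17,0x1b] = a0 74 e8 91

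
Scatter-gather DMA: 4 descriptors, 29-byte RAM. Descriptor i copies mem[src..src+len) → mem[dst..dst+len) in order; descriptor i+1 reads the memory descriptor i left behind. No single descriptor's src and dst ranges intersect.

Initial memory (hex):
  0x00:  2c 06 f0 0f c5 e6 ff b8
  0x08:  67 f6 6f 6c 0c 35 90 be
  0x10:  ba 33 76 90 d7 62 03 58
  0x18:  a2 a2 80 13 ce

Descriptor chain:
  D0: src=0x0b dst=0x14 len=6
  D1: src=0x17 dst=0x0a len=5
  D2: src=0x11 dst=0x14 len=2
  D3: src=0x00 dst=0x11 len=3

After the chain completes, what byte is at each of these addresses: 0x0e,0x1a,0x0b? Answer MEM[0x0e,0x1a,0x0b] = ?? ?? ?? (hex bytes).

D0: mem[0x14..0x19] <- [6c 0c 35 90 be ba]
D1: mem[0x0a..0x0e] <- [90 be ba 80 13]
D2: mem[0x14..0x15] <- [33 76]
D3: mem[0x11..0x13] <- [2c 06 f0]
query mem[0x0e]=0x13, mem[0x1a]=0x80, mem[0x0b]=0xbe

MEM[0x0e,0x1a,0x0b] = 13 80 be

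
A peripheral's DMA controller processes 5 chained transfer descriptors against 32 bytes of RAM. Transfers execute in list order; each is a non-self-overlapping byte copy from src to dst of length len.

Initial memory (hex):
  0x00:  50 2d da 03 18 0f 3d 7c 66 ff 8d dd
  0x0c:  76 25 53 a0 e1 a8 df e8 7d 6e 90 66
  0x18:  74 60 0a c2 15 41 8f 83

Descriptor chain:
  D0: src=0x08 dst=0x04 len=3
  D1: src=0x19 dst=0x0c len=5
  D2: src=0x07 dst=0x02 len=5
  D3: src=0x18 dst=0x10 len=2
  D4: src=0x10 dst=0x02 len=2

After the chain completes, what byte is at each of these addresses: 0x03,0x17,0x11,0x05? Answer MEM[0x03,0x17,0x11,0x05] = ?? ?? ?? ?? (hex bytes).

#0 dst[0x04+3] := {0x66,0xff,0x8d}
#1 dst[0x0c+5] := {0x60,0x0a,0xc2,0x15,0x41}
#2 dst[0x02+5] := {0x7c,0x66,0xff,0x8d,0xdd}
#3 dst[0x10+2] := {0x74,0x60}
#4 dst[0x02+2] := {0x74,0x60}
query mem[0x03]=0x60, mem[0x17]=0x66, mem[0x11]=0x60, mem[0x05]=0x8d

MEM[0x03,0x17,0x11,0x05] = 60 66 60 8d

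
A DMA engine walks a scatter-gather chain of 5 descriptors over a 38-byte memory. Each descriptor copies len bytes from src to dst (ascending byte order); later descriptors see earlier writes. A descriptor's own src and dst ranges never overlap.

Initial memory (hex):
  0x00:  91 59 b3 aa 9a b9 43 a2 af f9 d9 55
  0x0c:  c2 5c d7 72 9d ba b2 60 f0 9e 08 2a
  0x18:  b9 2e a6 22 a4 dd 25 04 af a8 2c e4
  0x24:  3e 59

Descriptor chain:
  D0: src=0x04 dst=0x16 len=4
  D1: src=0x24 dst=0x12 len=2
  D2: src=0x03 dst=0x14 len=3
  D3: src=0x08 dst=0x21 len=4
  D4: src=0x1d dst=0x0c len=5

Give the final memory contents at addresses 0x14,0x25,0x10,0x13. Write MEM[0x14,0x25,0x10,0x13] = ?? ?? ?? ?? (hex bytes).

  after D0: wrote 4B at 0x16 = 9ab943a2
  after D1: wrote 2B at 0x12 = 3e59
  after D2: wrote 3B at 0x14 = aa9ab9
  after D3: wrote 4B at 0x21 = aff9d955
  after D4: wrote 5B at 0x0c = dd2504afaf
query mem[0x14]=0xaa, mem[0x25]=0x59, mem[0x10]=0xaf, mem[0x13]=0x59

MEM[0x14,0x25,0x10,0x13] = aa 59 af 59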